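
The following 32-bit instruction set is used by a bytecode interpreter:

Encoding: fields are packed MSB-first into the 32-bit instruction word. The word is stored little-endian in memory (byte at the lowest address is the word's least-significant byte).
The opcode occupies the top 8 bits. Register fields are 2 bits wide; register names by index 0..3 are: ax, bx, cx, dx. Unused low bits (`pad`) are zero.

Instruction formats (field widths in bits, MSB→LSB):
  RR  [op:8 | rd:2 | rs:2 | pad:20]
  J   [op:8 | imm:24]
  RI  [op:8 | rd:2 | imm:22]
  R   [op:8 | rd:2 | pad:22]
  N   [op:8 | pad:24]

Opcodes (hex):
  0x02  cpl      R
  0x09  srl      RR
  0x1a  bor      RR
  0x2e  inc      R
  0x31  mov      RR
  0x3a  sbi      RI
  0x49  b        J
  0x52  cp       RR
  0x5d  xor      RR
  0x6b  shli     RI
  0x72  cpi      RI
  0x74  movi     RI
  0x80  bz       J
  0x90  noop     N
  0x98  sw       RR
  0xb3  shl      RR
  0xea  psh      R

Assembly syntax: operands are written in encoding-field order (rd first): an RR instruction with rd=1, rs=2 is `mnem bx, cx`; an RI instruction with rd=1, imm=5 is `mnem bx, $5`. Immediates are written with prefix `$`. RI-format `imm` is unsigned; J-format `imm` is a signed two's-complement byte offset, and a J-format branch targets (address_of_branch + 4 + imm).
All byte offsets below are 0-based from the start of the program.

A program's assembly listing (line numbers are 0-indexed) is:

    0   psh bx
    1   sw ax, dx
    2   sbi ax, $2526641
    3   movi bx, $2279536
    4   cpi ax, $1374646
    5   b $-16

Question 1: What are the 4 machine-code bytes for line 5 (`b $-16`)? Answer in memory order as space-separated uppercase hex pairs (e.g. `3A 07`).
F0 FF FF 49

L5: b op=0x49:8|imm=-16:24 ⇒ 0x49fffff0 ⇒ little f0 ff ff 49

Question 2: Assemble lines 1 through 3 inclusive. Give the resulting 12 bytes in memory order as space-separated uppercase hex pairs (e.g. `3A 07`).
00 00 30 98 B1 8D 26 3A 70 C8 62 74

line 1 (sw): pack op=0x98:8|rd=0:2|rs=3:2|pad=0:20 = 0x98300000; little→ 00 00 30 98
line 2 (sbi): pack op=0x3a:8|rd=0:2|imm=2526641:22 = 0x3a268db1; little→ b1 8d 26 3a
line 3 (movi): pack op=0x74:8|rd=1:2|imm=2279536:22 = 0x7462c870; little→ 70 c8 62 74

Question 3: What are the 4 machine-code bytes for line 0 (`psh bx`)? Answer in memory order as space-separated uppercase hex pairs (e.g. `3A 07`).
00 00 40 EA

L0: psh op=0xea:8|rd=1:2|pad=0:22 ⇒ 0xea400000 ⇒ little 00 00 40 ea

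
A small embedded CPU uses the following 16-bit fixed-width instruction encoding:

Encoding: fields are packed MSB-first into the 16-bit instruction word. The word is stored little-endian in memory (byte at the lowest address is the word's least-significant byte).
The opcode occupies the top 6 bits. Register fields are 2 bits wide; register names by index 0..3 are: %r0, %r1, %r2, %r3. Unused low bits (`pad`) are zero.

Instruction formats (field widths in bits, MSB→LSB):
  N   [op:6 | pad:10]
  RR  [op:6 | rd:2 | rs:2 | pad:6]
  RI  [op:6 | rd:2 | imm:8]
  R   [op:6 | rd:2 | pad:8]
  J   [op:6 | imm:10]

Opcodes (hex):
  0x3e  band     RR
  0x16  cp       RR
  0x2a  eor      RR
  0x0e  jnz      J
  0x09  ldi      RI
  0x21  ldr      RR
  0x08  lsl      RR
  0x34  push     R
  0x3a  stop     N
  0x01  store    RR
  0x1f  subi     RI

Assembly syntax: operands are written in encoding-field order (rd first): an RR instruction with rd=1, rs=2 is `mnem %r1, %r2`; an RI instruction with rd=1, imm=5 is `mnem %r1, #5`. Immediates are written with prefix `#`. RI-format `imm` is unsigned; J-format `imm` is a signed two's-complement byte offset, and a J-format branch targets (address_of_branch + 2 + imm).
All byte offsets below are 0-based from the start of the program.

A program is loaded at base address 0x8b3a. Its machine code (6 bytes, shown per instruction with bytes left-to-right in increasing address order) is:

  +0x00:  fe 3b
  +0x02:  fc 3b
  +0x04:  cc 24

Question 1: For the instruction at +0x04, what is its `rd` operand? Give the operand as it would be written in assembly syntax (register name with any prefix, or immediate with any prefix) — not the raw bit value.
+0x04: cc 24 ⇒ word 0x24cc (little)
  top 6b → 0x9 → ldi [RI]
  rd: (w>>8)&0x3=0x0 → %r0
  imm: (w>>0)&0xff=0xcc → #204

%r0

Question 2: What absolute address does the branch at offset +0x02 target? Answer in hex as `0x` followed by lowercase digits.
0x8b3a

[02] fc 3b → 0x3bfc
  top 6b → 0xe → jnz [J]
  imm@[9:0]=0x3fc (s10→-4) ⇒ #-4
  target = base 0x8b3a + off 0x02 + 2 + imm -4 = 0x8b3a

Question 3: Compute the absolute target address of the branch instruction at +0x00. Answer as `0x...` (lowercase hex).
0x8b3a

[00] fe 3b → 0x3bfe
  top 6b → 0xe → jnz [J]
  [9:0] imm=1022 (s10→-2) = #-2
  target = base 0x8b3a + off 0x00 + 2 + imm -2 = 0x8b3a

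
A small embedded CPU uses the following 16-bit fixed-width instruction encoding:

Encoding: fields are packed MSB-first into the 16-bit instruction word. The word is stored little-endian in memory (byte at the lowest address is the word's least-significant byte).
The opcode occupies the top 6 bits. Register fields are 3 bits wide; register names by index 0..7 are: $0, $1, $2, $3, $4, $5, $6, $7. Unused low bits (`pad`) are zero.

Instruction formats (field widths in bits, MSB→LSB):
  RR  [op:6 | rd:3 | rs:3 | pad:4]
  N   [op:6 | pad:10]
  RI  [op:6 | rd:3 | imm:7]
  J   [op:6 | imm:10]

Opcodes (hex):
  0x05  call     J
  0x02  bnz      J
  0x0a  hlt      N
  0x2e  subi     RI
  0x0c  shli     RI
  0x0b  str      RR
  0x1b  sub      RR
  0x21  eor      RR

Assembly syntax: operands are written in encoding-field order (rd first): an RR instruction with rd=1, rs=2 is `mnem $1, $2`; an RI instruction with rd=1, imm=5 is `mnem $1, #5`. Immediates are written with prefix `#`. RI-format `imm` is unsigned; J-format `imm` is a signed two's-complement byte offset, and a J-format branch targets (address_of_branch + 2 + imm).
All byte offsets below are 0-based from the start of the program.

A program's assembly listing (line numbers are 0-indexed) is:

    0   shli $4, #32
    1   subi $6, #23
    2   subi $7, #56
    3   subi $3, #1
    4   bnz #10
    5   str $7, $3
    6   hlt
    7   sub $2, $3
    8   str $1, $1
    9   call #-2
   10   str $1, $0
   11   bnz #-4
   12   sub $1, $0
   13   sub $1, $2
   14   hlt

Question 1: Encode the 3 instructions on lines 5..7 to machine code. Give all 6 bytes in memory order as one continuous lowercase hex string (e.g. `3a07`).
line 5 (str): pack op=0xb:6|rd=7:3|rs=3:3|pad=0:4 = 0x2fb0; little→ b0 2f
line 6 (hlt): pack op=0xa:6|pad=0:10 = 0x2800; little→ 00 28
line 7 (sub): pack op=0x1b:6|rd=2:3|rs=3:3|pad=0:4 = 0x6d30; little→ 30 6d

b02f0028306d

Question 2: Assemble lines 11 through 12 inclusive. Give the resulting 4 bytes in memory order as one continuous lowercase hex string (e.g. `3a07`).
11. bnz fields op=0x2:6|imm=-4:10 → word 0bfch → fc 0b
12. sub fields op=0x1b:6|rd=1:3|rs=0:3|pad=0:4 → word 6c80h → 80 6c

fc0b806c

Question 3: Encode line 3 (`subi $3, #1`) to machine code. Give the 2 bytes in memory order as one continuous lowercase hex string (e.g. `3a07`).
line 3 (subi): pack op=0x2e:6|rd=3:3|imm=1:7 = 0xb981; little→ 81 b9

81b9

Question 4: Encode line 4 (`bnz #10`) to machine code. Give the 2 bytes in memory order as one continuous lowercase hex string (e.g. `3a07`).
L4: bnz op=0x2:6|imm=10:10 ⇒ 0x080a ⇒ little 0a 08

0a08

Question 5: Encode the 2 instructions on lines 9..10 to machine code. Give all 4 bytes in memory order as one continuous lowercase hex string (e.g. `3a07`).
fe17802c

line 9 (call): pack op=0x5:6|imm=-2:10 = 0x17fe; little→ fe 17
line 10 (str): pack op=0xb:6|rd=1:3|rs=0:3|pad=0:4 = 0x2c80; little→ 80 2c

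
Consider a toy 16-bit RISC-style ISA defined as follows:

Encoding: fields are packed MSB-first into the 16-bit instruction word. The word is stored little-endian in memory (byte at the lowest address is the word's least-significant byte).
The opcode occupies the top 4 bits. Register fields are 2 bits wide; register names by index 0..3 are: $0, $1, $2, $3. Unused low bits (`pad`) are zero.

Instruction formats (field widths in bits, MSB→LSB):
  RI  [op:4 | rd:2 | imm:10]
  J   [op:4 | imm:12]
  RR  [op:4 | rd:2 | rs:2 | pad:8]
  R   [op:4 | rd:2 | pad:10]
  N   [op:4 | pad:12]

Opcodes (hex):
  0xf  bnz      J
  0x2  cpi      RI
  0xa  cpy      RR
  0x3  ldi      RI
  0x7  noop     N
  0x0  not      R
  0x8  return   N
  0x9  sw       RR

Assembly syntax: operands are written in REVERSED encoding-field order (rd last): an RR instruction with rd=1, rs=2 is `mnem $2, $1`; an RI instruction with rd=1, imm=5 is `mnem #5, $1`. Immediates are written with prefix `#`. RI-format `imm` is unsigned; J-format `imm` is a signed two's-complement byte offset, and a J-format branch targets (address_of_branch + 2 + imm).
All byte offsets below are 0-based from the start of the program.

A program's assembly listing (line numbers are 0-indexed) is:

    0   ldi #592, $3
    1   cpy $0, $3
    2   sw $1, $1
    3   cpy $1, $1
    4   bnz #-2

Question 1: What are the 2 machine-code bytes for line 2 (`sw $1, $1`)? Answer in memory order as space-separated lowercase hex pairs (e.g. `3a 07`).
00 95

L2: sw op=0x9:4|rd=1:2|rs=1:2|pad=0:8 ⇒ 0x9500 ⇒ little 00 95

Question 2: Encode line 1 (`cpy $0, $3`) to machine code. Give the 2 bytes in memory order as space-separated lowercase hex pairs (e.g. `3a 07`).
line 1 (cpy): pack op=0xa:4|rd=3:2|rs=0:2|pad=0:8 = 0xac00; little→ 00 ac

00 ac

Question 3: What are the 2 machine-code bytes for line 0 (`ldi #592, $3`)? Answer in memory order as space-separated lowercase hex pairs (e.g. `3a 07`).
line 0 (ldi): pack op=0x3:4|rd=3:2|imm=592:10 = 0x3e50; little→ 50 3e

50 3e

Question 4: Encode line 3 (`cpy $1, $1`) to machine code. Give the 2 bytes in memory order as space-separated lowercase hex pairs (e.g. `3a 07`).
00 a5

L3: cpy op=0xa:4|rd=1:2|rs=1:2|pad=0:8 ⇒ 0xa500 ⇒ little 00 a5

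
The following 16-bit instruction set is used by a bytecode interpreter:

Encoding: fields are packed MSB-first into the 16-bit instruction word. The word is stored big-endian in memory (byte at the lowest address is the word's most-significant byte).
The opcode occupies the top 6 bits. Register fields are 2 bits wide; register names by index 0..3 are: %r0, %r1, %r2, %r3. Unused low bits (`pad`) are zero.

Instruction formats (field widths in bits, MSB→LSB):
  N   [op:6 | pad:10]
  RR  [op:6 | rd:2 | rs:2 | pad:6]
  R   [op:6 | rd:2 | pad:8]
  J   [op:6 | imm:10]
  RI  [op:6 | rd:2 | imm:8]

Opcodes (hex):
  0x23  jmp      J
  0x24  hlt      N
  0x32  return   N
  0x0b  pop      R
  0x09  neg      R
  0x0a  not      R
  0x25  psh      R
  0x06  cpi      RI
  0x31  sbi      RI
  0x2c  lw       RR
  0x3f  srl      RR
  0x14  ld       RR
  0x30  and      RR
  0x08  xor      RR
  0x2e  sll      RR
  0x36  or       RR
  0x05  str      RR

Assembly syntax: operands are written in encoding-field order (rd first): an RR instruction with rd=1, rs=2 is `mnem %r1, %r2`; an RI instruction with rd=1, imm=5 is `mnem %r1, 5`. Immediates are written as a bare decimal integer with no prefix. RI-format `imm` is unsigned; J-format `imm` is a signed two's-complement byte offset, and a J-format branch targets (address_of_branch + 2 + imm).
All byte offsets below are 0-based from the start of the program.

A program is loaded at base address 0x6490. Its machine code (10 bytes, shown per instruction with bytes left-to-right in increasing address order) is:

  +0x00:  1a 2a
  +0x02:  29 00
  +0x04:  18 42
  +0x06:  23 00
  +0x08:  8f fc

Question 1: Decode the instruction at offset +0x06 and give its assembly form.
+0x06: 23 00 ⇒ word 0x2300 (big)
  opcode bits[15:10]=0x8: xor/RR
  rd: (w>>8)&0x3=0x3 → %r3
  rs: (w>>6)&0x3=0x0 → %r0

xor %r3, %r0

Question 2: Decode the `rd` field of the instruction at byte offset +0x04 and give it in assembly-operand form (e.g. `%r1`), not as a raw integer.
%r0

[04] 18 42 → 0x1842
  op=0x1842>>10=0x6 ⇒ cpi (RI)
  rd@[9:8]=0x0 ⇒ %r0
  imm@[7:0]=0x42 ⇒ 66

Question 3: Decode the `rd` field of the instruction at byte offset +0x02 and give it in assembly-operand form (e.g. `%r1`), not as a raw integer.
%r1

off 0x02: read 29 00 as big → 0x2900
  op=0x2900>>10=0xa ⇒ not (R)
  rd: (w>>8)&0x3=0x1 → %r1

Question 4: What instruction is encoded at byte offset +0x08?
jmp -4

off 0x08: read 8f fc as big → 0x8ffc
  opcode bits[15:10]=0x23: jmp/J
  [9:0] imm=1020 (s10→-4) = -4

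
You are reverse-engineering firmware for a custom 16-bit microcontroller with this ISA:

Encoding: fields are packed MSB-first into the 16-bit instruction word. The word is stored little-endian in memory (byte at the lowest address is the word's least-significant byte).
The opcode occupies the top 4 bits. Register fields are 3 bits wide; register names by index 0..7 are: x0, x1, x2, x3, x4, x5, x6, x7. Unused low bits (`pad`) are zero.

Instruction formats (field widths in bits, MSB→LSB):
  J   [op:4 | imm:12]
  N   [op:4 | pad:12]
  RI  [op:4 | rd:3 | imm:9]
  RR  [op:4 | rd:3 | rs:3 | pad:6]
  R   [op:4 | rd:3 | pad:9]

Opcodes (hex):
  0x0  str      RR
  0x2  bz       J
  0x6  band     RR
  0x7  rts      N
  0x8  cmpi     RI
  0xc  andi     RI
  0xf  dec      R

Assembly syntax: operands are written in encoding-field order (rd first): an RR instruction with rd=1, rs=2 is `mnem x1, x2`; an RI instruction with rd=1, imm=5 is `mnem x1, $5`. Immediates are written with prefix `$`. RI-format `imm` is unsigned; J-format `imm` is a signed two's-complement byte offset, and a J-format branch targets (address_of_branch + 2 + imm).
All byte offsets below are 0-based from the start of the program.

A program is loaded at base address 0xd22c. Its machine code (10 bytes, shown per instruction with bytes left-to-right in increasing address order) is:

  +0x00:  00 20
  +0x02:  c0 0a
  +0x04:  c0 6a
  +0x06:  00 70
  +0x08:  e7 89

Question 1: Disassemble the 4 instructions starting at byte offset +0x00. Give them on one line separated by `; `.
bz $0; str x5, x3; band x5, x3; rts

@+00  little-endian(00 20) = 0x2000
  op=0x2000>>12=0x2 ⇒ bz (J)
  imm@[11:0]=0x0 ⇒ $0
@+02  little-endian(c0 0a) = 0x0ac0
  op=0x0ac0>>12=0x0 ⇒ str (RR)
  rd@[11:9]=0x5 ⇒ x5
  rs@[8:6]=0x3 ⇒ x3
@+04  little-endian(c0 6a) = 0x6ac0
  op=0x6ac0>>12=0x6 ⇒ band (RR)
  rd@[11:9]=0x5 ⇒ x5
  rs@[8:6]=0x3 ⇒ x3
@+06  little-endian(00 70) = 0x7000
  op=0x7000>>12=0x7 ⇒ rts (N)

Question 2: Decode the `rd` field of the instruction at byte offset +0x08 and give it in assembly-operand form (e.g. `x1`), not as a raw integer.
+0x08: e7 89 ⇒ word 0x89e7 (little)
  op=0x89e7>>12=0x8 ⇒ cmpi (RI)
  rd@[11:9]=0x4 ⇒ x4
  imm@[8:0]=0x1e7 ⇒ $487

x4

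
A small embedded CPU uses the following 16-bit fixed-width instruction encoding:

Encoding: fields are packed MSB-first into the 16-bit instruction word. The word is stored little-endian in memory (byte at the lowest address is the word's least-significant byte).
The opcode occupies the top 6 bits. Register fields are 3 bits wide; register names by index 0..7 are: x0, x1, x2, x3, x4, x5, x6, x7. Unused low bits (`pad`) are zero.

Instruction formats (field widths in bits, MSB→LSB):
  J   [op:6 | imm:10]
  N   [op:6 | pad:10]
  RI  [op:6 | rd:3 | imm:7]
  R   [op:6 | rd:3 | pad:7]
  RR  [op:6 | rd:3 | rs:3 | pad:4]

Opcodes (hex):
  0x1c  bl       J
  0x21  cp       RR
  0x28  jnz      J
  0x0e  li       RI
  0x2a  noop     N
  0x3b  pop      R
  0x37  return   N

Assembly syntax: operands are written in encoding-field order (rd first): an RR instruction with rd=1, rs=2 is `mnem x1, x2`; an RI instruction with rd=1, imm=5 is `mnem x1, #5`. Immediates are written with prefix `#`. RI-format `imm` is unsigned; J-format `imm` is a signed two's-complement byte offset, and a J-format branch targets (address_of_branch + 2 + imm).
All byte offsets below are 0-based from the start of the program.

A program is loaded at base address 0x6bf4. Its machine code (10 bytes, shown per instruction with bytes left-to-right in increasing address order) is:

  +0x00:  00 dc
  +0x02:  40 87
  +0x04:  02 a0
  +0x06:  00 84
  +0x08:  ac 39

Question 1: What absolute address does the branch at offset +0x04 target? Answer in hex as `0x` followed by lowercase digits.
[04] 02 a0 → 0xa002
  opcode bits[15:10]=0x28: jnz/J
  imm@[9:0]=0x2 ⇒ #2
  target = base 0x6bf4 + off 0x04 + 2 + imm 2 = 0x6bfc

0x6bfc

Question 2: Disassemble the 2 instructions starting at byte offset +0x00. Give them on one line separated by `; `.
+0x00: 00 dc ⇒ word 0xdc00 (little)
  op=0xdc00>>10=0x37 ⇒ return (N)
+0x02: 40 87 ⇒ word 0x8740 (little)
  op=0x8740>>10=0x21 ⇒ cp (RR)
  rd@[9:7]=0x6 ⇒ x6
  rs@[6:4]=0x4 ⇒ x4

return; cp x6, x4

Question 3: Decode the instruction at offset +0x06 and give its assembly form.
off 0x06: read 00 84 as little → 0x8400
  op=0x8400>>10=0x21 ⇒ cp (RR)
  [9:7] rd=0 = x0
  [6:4] rs=0 = x0

cp x0, x0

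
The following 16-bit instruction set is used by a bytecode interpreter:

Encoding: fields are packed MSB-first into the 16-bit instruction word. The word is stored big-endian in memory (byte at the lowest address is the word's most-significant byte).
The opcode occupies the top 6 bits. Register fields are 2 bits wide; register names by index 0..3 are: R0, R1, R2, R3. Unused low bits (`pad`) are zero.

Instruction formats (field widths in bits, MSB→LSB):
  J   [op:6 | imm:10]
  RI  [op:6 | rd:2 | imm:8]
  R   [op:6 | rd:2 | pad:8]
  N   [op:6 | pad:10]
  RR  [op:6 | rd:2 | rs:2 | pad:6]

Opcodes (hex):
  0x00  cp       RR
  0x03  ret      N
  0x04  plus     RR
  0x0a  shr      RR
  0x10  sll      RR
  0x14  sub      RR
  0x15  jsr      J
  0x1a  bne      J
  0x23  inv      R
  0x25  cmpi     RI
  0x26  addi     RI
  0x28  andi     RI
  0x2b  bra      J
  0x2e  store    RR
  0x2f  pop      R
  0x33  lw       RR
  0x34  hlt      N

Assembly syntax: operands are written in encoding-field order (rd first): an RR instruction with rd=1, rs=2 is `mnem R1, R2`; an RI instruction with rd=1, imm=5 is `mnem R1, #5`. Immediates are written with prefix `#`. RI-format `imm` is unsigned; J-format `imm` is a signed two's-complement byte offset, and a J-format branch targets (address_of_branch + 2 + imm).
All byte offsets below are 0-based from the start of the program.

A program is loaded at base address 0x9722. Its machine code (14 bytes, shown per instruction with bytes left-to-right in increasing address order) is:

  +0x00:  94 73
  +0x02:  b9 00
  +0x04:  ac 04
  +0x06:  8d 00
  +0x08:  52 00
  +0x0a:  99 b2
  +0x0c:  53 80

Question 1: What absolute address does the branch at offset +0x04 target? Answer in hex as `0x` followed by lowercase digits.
0x972c

[04] ac 04 → 0xac04
  top 6b → 0x2b → bra [J]
  imm: (w>>0)&0x3ff=0x4 → #4
  target = base 0x9722 + off 0x04 + 2 + imm 4 = 0x972c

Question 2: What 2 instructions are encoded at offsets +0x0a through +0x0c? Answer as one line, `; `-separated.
[0a] 99 b2 → 0x99b2
  top 6b → 0x26 → addi [RI]
  rd@[9:8]=0x1 ⇒ R1
  imm@[7:0]=0xb2 ⇒ #178
[0c] 53 80 → 0x5380
  top 6b → 0x14 → sub [RR]
  rd@[9:8]=0x3 ⇒ R3
  rs@[7:6]=0x2 ⇒ R2

addi R1, #178; sub R3, R2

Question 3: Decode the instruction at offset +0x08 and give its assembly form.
+0x08: 52 00 ⇒ word 0x5200 (big)
  top 6b → 0x14 → sub [RR]
  rd: (w>>8)&0x3=0x2 → R2
  rs: (w>>6)&0x3=0x0 → R0

sub R2, R0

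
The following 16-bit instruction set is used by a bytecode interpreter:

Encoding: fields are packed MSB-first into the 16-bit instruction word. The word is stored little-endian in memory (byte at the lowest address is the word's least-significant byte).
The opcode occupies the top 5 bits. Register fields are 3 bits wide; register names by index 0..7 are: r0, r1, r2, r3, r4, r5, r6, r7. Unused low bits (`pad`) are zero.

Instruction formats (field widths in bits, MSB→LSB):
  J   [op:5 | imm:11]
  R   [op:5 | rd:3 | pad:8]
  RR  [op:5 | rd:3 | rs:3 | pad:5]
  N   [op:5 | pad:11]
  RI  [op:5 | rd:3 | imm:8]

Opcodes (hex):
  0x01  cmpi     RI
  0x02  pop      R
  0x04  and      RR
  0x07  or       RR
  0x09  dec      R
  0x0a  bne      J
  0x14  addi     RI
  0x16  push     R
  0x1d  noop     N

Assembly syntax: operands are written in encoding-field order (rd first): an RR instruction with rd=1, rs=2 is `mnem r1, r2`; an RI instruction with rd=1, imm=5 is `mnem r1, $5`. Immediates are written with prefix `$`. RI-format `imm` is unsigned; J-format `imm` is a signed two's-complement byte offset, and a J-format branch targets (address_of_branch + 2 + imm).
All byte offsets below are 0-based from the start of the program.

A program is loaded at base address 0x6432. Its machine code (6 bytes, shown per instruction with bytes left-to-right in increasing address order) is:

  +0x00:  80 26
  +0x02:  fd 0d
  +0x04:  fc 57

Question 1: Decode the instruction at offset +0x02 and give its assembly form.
cmpi r5, $253

+0x02: fd 0d ⇒ word 0x0dfd (little)
  op=0x0dfd>>11=0x1 ⇒ cmpi (RI)
  rd: (w>>8)&0x7=0x5 → r5
  imm: (w>>0)&0xff=0xfd → $253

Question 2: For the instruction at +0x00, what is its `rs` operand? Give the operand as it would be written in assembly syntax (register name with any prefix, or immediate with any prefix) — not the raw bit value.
off 0x00: read 80 26 as little → 0x2680
  top 5b → 0x4 → and [RR]
  rd@[10:8]=0x6 ⇒ r6
  rs@[7:5]=0x4 ⇒ r4

r4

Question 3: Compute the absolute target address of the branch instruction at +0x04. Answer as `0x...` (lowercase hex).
[04] fc 57 → 0x57fc
  op=0x57fc>>11=0xa ⇒ bne (J)
  imm@[10:0]=0x7fc (s11→-4) ⇒ $-4
  target = base 0x6432 + off 0x04 + 2 + imm -4 = 0x6434

0x6434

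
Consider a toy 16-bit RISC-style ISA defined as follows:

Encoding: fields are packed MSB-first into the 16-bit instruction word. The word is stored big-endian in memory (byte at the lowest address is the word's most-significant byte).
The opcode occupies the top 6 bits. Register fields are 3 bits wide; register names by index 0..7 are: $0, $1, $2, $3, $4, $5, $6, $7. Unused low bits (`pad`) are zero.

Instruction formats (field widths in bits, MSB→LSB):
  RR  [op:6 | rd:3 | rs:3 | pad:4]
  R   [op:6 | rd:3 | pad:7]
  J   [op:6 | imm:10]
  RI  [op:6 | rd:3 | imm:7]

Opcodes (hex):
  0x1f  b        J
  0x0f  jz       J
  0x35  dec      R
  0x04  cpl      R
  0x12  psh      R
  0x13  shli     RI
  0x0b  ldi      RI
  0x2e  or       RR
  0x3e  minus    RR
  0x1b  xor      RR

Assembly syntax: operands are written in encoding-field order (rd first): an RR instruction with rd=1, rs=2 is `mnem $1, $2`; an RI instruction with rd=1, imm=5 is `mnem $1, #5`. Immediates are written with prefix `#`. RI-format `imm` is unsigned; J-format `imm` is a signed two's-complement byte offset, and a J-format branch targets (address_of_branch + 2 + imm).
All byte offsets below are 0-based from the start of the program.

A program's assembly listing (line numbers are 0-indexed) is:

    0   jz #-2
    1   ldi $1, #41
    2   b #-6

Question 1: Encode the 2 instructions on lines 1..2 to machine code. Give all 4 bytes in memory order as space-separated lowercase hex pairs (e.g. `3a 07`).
L1: ldi op=0xb:6|rd=1:3|imm=41:7 ⇒ 0x2ca9 ⇒ big 2c a9
L2: b op=0x1f:6|imm=-6:10 ⇒ 0x7ffa ⇒ big 7f fa

2c a9 7f fa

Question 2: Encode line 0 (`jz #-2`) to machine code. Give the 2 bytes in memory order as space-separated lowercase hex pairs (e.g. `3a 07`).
3f fe

L0: jz op=0xf:6|imm=-2:10 ⇒ 0x3ffe ⇒ big 3f fe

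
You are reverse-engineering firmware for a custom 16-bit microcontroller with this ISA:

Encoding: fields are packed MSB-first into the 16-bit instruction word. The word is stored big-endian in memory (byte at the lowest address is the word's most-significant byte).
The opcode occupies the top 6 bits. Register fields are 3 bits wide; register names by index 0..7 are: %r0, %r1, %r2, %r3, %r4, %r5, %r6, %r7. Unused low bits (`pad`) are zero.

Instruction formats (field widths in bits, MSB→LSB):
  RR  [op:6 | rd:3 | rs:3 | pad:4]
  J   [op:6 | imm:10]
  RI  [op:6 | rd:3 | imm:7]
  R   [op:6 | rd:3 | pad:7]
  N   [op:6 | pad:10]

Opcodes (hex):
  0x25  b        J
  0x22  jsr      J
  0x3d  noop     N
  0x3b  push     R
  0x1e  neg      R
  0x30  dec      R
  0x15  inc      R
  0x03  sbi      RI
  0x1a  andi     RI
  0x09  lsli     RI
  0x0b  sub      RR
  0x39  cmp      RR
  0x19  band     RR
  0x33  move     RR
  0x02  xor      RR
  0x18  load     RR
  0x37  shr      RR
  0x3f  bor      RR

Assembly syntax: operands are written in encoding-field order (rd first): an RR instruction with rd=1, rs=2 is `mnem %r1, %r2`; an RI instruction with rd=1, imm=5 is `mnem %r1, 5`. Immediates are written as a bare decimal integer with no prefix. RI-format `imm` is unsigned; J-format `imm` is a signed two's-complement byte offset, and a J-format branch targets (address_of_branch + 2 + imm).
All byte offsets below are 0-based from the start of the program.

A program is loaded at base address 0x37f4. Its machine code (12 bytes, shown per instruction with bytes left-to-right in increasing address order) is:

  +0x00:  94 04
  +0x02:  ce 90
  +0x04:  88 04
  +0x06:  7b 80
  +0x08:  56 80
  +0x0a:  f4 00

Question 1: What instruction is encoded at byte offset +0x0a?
noop

off 0x0a: read f4 00 as big → 0xf400
  opcode bits[15:10]=0x3d: noop/N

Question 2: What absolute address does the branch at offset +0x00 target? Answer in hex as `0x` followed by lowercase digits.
+0x00: 94 04 ⇒ word 0x9404 (big)
  op=0x9404>>10=0x25 ⇒ b (J)
  imm: (w>>0)&0x3ff=0x4 → 4
  target = base 0x37f4 + off 0x00 + 2 + imm 4 = 0x37fa

0x37fa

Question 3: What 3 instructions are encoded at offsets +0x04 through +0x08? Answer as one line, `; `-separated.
off 0x04: read 88 04 as big → 0x8804
  top 6b → 0x22 → jsr [J]
  imm@[9:0]=0x4 ⇒ 4
off 0x06: read 7b 80 as big → 0x7b80
  top 6b → 0x1e → neg [R]
  rd@[9:7]=0x7 ⇒ %r7
off 0x08: read 56 80 as big → 0x5680
  top 6b → 0x15 → inc [R]
  rd@[9:7]=0x5 ⇒ %r5

jsr 4; neg %r7; inc %r5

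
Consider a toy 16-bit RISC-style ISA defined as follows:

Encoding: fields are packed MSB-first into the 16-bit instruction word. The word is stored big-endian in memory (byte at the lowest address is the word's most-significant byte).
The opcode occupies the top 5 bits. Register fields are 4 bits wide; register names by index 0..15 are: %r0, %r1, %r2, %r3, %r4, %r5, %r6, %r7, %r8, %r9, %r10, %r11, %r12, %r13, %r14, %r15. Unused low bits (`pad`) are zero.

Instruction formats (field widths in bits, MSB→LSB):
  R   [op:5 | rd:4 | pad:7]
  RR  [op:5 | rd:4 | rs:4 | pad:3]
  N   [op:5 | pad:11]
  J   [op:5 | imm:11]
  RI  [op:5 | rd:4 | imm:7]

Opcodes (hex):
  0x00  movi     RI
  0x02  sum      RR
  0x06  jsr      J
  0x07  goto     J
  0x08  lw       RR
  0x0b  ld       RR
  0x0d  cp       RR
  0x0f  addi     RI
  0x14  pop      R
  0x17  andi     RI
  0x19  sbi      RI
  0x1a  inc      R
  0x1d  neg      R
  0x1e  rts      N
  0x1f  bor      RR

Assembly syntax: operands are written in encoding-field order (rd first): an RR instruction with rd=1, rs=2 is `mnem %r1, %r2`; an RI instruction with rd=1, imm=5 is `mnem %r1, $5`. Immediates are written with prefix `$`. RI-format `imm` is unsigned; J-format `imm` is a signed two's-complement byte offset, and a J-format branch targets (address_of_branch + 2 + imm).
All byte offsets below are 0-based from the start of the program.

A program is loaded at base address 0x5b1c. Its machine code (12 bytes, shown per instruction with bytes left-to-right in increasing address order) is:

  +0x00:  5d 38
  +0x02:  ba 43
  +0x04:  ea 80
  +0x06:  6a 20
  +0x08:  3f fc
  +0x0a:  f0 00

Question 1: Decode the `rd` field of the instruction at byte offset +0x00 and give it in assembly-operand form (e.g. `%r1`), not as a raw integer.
%r10

[00] 5d 38 → 0x5d38
  op=0x5d38>>11=0xb ⇒ ld (RR)
  rd: (w>>7)&0xf=0xa → %r10
  rs: (w>>3)&0xf=0x7 → %r7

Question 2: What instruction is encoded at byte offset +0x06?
+0x06: 6a 20 ⇒ word 0x6a20 (big)
  op=0x6a20>>11=0xd ⇒ cp (RR)
  rd: (w>>7)&0xf=0x4 → %r4
  rs: (w>>3)&0xf=0x4 → %r4

cp %r4, %r4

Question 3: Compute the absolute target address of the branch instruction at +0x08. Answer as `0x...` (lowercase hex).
0x5b22

+0x08: 3f fc ⇒ word 0x3ffc (big)
  top 5b → 0x7 → goto [J]
  imm@[10:0]=0x7fc (s11→-4) ⇒ $-4
  target = base 0x5b1c + off 0x08 + 2 + imm -4 = 0x5b22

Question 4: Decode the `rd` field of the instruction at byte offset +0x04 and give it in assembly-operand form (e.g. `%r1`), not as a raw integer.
off 0x04: read ea 80 as big → 0xea80
  top 5b → 0x1d → neg [R]
  [10:7] rd=5 = %r5

%r5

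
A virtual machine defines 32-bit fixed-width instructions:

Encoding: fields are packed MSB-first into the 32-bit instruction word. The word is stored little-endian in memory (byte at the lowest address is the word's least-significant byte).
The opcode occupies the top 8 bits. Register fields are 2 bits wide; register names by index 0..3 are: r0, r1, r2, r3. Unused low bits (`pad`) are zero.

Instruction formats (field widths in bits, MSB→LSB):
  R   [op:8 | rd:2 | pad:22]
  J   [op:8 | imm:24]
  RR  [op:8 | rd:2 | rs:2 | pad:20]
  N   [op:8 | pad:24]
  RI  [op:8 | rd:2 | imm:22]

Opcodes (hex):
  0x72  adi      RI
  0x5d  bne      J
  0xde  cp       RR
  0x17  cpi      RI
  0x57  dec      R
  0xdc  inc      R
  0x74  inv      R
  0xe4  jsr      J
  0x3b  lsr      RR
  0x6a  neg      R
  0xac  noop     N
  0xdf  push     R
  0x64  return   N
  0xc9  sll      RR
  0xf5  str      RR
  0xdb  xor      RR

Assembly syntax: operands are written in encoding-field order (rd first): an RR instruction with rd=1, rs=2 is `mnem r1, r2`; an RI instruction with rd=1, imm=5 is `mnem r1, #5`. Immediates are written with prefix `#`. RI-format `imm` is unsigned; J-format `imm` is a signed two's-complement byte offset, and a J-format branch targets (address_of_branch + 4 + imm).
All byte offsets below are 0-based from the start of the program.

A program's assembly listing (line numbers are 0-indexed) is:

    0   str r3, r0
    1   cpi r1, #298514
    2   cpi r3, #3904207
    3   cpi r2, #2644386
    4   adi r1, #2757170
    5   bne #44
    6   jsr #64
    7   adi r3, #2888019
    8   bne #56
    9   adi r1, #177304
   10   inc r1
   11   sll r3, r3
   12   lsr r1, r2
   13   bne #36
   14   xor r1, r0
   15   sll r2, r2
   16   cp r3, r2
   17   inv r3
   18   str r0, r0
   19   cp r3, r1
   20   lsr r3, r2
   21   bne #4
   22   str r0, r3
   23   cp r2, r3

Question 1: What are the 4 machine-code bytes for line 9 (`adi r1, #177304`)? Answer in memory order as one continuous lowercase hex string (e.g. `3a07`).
98b44272

9. adi fields op=0x72:8|rd=1:2|imm=177304:22 → word 7242b498h → 98 b4 42 72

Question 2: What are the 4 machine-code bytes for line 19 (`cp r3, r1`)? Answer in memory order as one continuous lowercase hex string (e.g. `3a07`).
L19: cp op=0xde:8|rd=3:2|rs=1:2|pad=0:20 ⇒ 0xded00000 ⇒ little 00 00 d0 de

0000d0de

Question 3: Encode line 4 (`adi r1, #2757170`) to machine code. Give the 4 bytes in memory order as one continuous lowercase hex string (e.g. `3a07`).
line 4 (adi): pack op=0x72:8|rd=1:2|imm=2757170:22 = 0x726a1232; little→ 32 12 6a 72

32126a72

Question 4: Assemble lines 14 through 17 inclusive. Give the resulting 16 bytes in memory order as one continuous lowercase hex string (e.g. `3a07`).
14. xor fields op=0xdb:8|rd=1:2|rs=0:2|pad=0:20 → word db400000h → 00 00 40 db
15. sll fields op=0xc9:8|rd=2:2|rs=2:2|pad=0:20 → word c9a00000h → 00 00 a0 c9
16. cp fields op=0xde:8|rd=3:2|rs=2:2|pad=0:20 → word dee00000h → 00 00 e0 de
17. inv fields op=0x74:8|rd=3:2|pad=0:22 → word 74c00000h → 00 00 c0 74

000040db0000a0c90000e0de0000c074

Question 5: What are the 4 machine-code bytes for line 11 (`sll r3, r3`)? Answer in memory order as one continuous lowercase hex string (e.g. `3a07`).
11. sll fields op=0xc9:8|rd=3:2|rs=3:2|pad=0:20 → word c9f00000h → 00 00 f0 c9

0000f0c9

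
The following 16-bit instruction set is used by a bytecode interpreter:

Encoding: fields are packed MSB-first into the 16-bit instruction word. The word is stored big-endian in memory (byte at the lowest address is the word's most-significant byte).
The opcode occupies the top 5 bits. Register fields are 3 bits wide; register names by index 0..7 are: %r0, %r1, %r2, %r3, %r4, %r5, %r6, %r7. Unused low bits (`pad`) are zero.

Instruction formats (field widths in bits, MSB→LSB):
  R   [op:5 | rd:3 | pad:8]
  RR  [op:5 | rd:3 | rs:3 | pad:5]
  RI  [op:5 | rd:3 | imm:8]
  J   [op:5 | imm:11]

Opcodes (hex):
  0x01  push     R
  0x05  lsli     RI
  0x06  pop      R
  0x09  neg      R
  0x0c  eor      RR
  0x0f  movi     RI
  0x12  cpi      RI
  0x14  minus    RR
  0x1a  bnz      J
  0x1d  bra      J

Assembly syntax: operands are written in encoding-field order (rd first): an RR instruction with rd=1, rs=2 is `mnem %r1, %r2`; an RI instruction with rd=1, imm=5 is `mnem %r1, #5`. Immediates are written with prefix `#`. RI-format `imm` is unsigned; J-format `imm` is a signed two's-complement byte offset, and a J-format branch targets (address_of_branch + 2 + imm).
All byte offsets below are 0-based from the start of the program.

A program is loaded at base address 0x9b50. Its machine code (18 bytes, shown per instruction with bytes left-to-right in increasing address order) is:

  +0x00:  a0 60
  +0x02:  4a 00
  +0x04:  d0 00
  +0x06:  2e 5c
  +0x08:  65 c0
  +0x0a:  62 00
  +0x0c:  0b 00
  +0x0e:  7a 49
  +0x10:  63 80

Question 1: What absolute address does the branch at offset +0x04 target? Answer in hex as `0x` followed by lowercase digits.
0x9b56

+0x04: d0 00 ⇒ word 0xd000 (big)
  opcode bits[15:11]=0x1a: bnz/J
  imm@[10:0]=0x0 ⇒ #0
  target = base 0x9b50 + off 0x04 + 2 + imm 0 = 0x9b56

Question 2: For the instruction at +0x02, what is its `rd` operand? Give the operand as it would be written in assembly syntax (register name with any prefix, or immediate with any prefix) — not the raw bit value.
off 0x02: read 4a 00 as big → 0x4a00
  opcode bits[15:11]=0x9: neg/R
  [10:8] rd=2 = %r2

%r2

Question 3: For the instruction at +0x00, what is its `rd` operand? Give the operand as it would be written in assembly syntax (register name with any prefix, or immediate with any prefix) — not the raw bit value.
%r0

@+00  big-endian(a0 60) = 0xa060
  top 5b → 0x14 → minus [RR]
  rd: (w>>8)&0x7=0x0 → %r0
  rs: (w>>5)&0x7=0x3 → %r3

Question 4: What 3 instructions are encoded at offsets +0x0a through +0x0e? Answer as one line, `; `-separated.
@+0a  big-endian(62 00) = 0x6200
  top 5b → 0xc → eor [RR]
  rd: (w>>8)&0x7=0x2 → %r2
  rs: (w>>5)&0x7=0x0 → %r0
@+0c  big-endian(0b 00) = 0x0b00
  top 5b → 0x1 → push [R]
  rd: (w>>8)&0x7=0x3 → %r3
@+0e  big-endian(7a 49) = 0x7a49
  top 5b → 0xf → movi [RI]
  rd: (w>>8)&0x7=0x2 → %r2
  imm: (w>>0)&0xff=0x49 → #73

eor %r2, %r0; push %r3; movi %r2, #73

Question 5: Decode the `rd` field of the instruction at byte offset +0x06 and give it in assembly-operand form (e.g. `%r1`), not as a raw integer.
[06] 2e 5c → 0x2e5c
  op=0x2e5c>>11=0x5 ⇒ lsli (RI)
  [10:8] rd=6 = %r6
  [7:0] imm=92 = #92

%r6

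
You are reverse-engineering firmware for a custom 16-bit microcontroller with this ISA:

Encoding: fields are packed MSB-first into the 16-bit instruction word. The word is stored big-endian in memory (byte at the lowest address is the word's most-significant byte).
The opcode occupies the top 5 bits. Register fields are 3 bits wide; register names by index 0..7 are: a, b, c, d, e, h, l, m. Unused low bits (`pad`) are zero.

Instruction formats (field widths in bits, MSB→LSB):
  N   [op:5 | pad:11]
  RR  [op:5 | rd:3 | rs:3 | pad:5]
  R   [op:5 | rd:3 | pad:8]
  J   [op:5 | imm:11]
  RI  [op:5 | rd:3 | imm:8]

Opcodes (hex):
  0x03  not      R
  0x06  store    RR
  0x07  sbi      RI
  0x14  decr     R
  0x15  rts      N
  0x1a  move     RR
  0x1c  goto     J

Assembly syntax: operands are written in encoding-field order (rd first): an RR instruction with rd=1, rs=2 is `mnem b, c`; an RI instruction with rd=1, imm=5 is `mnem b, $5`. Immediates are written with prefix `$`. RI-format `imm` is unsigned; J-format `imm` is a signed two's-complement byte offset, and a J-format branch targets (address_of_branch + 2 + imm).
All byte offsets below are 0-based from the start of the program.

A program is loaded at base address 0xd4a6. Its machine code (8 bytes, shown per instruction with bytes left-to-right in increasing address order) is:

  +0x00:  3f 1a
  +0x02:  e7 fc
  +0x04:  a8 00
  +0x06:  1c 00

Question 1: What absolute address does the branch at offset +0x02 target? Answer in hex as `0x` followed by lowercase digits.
0xd4a6

off 0x02: read e7 fc as big → 0xe7fc
  top 5b → 0x1c → goto [J]
  [10:0] imm=2044 (s11→-4) = $-4
  target = base 0xd4a6 + off 0x02 + 2 + imm -4 = 0xd4a6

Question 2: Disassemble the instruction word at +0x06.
[06] 1c 00 → 0x1c00
  top 5b → 0x3 → not [R]
  rd@[10:8]=0x4 ⇒ e

not e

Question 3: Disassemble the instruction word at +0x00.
sbi m, $26

[00] 3f 1a → 0x3f1a
  op=0x3f1a>>11=0x7 ⇒ sbi (RI)
  rd@[10:8]=0x7 ⇒ m
  imm@[7:0]=0x1a ⇒ $26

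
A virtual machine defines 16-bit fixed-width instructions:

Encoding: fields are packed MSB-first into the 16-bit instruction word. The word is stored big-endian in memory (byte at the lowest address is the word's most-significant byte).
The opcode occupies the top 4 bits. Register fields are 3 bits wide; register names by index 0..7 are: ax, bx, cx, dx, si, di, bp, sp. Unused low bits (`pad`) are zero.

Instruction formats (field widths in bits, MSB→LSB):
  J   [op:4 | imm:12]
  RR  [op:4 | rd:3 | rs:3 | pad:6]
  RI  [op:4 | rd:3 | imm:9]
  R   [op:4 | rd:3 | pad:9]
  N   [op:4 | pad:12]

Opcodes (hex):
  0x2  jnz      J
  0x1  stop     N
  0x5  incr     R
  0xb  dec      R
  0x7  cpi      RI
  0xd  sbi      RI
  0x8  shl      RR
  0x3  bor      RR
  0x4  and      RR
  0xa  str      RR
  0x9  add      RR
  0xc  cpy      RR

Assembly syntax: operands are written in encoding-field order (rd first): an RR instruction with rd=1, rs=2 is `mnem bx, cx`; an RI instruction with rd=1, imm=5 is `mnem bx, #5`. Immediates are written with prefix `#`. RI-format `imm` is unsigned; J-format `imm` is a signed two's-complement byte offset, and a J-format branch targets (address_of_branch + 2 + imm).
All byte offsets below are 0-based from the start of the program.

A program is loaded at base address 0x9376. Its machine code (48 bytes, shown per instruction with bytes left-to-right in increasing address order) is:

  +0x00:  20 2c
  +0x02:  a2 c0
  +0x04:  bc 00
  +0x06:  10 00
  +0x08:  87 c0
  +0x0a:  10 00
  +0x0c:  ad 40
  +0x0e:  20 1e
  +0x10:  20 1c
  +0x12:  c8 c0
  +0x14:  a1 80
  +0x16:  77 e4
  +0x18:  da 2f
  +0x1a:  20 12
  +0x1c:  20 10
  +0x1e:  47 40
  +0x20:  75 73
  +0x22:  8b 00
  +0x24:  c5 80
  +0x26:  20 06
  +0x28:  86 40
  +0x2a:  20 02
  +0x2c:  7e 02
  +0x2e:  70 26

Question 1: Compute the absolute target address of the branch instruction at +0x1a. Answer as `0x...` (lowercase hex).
off 0x1a: read 20 12 as big → 0x2012
  opcode bits[15:12]=0x2: jnz/J
  [11:0] imm=18 = #18
  target = base 0x9376 + off 0x1a + 2 + imm 18 = 0x93a4

0x93a4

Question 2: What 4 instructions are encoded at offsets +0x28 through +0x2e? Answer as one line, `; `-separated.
off 0x28: read 86 40 as big → 0x8640
  op=0x8640>>12=0x8 ⇒ shl (RR)
  rd: (w>>9)&0x7=0x3 → dx
  rs: (w>>6)&0x7=0x1 → bx
off 0x2a: read 20 02 as big → 0x2002
  op=0x2002>>12=0x2 ⇒ jnz (J)
  imm: (w>>0)&0xfff=0x2 → #2
off 0x2c: read 7e 02 as big → 0x7e02
  op=0x7e02>>12=0x7 ⇒ cpi (RI)
  rd: (w>>9)&0x7=0x7 → sp
  imm: (w>>0)&0x1ff=0x2 → #2
off 0x2e: read 70 26 as big → 0x7026
  op=0x7026>>12=0x7 ⇒ cpi (RI)
  rd: (w>>9)&0x7=0x0 → ax
  imm: (w>>0)&0x1ff=0x26 → #38

shl dx, bx; jnz #2; cpi sp, #2; cpi ax, #38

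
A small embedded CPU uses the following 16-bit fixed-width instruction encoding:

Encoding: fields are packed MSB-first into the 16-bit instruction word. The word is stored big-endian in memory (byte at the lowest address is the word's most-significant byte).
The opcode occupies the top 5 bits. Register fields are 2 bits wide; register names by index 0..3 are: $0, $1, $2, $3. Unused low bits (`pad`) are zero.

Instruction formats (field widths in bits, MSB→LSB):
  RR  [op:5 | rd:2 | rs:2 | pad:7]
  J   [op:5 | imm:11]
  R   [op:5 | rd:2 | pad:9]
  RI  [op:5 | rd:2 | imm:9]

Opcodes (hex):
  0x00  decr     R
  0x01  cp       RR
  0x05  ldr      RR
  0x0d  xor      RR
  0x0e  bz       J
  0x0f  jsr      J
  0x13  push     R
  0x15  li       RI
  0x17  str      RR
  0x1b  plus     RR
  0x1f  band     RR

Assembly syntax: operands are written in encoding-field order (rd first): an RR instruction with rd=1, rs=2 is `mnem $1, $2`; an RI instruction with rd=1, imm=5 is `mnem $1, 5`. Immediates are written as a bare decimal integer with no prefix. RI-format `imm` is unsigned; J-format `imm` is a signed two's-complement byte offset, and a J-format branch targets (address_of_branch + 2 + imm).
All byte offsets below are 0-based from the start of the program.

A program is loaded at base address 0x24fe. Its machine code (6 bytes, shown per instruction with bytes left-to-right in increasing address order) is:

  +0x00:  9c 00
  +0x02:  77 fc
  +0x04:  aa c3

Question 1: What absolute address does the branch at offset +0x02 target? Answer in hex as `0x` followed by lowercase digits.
[02] 77 fc → 0x77fc
  op=0x77fc>>11=0xe ⇒ bz (J)
  imm: (w>>0)&0x7ff=0x7fc (s11→-4) → -4
  target = base 0x24fe + off 0x02 + 2 + imm -4 = 0x24fe

0x24fe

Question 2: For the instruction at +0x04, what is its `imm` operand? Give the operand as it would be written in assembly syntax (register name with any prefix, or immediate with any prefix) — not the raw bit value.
195

@+04  big-endian(aa c3) = 0xaac3
  top 5b → 0x15 → li [RI]
  [10:9] rd=1 = $1
  [8:0] imm=195 = 195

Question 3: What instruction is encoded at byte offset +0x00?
[00] 9c 00 → 0x9c00
  opcode bits[15:11]=0x13: push/R
  rd@[10:9]=0x2 ⇒ $2

push $2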